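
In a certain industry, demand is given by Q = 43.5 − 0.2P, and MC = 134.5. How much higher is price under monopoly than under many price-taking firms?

Inverting demand: P = 217.5 − 5Q.
Perfect competition: P = MC = 134.5, so 217.5 − 5Q = 134.5 and Q = 16.6.
Monopoly sets MR = MC: 217.5 − 10Q = 134.5 ⇒ Q = 8.3, P = 217.5 − 5·8.3 = 176.
Change in price: 176 − 134.5 = 41.5.

P rises by 41.5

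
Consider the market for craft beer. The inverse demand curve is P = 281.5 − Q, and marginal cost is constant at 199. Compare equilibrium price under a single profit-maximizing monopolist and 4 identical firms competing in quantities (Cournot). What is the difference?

Equilibrium price falls by 24.75

Monopoly sets MR = MC: 281.5 − 2Q = 199 ⇒ Q = 41.25, P = 281.5 − 41.25 = 240.25.
In a 4-firm Cournot equilibrium, symmetry and the first-order condition give q = (281.5 − 199)/(5) = 16.5. So Q = 66 and P = 215.5.
Change in equilibrium price: 215.5 − 240.25 = −24.75.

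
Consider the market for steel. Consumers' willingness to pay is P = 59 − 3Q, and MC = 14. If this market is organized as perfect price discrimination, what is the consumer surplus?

A perfectly discriminating monopolist sells every unit with P(Q) ≥ MC(Q), so output equals the competitive quantity Q = 15. Each buyer pays their reservation price, so CS = 0 and the firm captures all surplus.
CS = 0.

CS = 0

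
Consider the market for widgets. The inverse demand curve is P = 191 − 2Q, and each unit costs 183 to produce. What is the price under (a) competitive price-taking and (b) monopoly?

Perfect competition: P = MC = 183, so 191 − 2Q = 183 and Q = 4.
Monopoly sets MR = MC: 191 − 4Q = 183 ⇒ Q = 2, P = 191 − 2·2 = 187.

Competition: P = 183; Monopoly: P = 187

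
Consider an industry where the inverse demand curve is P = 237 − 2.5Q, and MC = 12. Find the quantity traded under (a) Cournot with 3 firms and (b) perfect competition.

Cournot: Q = 67.5; Competition: Q = 90

Cournot with 3 identical firms: the symmetric best-response condition is 237 − 10q = 12. Each firm produces q = 22.5, total output Q = 67.5, price P = 68.25.
Perfect competition: P = MC = 12, so 237 − 2.5Q = 12 and Q = 90.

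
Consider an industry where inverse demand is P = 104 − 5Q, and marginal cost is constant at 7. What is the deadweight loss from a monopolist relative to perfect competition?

Competitive firms price at marginal cost: P = 7, giving Q = 19.4.
The monopolist equates marginal revenue to marginal cost: 104 − 10Q = 7, so Q = 9.7. From demand, P = 55.5.
DWL is the triangle between Q = 9.7 and Q = 19.4: ½·(19.4 − 9.7)·(55.5 − 7) = 235.225.

DWL = 235.225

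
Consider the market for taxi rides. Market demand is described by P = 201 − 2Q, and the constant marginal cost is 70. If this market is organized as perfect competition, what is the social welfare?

Competitive firms price at marginal cost: P = 70, giving Q = 65.5.
CS = ½·(201 − 70)·65.5 = 4290.25; PS = (70 − 70)·65.5 = 0; TS = 4290.25.

TS = 4290.25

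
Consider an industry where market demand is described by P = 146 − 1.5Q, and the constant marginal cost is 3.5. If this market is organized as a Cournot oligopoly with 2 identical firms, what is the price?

P = 51

Cournot with 2 identical firms: the symmetric best-response condition is 146 − 4.5q = 3.5. Each firm produces q = 95/3, total output Q = 190/3, price P = 51.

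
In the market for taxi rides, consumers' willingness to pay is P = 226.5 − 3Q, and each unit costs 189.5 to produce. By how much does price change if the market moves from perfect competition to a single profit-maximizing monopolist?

P rises by 18.5

Under competition P = MC = 189.5, so Q = (226.5 − 189.5)/3 = 37/3.
Monopoly sets MR = MC: 226.5 − 6Q = 189.5 ⇒ Q = 37/6, P = 226.5 − 3·37/6 = 208.
Change in price: 208 − 189.5 = 18.5.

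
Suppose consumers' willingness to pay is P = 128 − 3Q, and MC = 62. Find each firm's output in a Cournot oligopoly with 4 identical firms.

q_i = 4.4

In a 4-firm Cournot equilibrium, symmetry and the first-order condition give q = (128 − 62)/(15) = 4.4. So Q = 17.6 and P = 75.2.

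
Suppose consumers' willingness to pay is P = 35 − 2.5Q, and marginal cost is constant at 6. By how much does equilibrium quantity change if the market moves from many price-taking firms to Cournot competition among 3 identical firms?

Q falls by 2.9

Under competition P = MC = 6, so Q = (35 − 6)/2.5 = 11.6.
In a 3-firm Cournot equilibrium, symmetry and the first-order condition give q = (35 − 6)/(10) = 2.9. So Q = 8.7 and P = 13.25.
Change in equilibrium quantity: 8.7 − 11.6 = −2.9.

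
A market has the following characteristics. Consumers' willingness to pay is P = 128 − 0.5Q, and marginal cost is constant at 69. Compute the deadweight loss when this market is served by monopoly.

DWL = 870.25

Competitive firms price at marginal cost: P = 69, giving Q = 118.
The monopolist equates marginal revenue to marginal cost: 128 − Q = 69, so Q = 59. From demand, P = 98.5.
DWL is the triangle between Q = 59 and Q = 118: ½·(118 − 59)·(98.5 − 69) = 870.25.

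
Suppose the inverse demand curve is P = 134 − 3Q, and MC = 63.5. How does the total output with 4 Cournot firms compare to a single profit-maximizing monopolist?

Cournot: Q = 18.8; Monopoly: Q = 11.75

Cournot with 4 identical firms: the symmetric best-response condition is 134 − 15q = 63.5. Each firm produces q = 4.7, total output Q = 18.8, price P = 77.6.
The monopolist equates marginal revenue to marginal cost: 134 − 6Q = 63.5, so Q = 11.75. From demand, P = 98.75.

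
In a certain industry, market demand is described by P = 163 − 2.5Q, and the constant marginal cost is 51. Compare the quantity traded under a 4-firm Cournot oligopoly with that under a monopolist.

Cournot: Q = 35.84; Monopoly: Q = 22.4

With 4 symmetric Cournot firms, each firm's FOC gives 163 − 12.5q = 51, so q = 8.96, Q = 4·8.96 = 35.84, and P = 73.4.
The monopolist equates marginal revenue to marginal cost: 163 − 5Q = 51, so Q = 22.4. From demand, P = 107.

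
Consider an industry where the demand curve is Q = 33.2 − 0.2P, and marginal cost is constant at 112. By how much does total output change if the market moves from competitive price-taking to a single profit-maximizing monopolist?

Inverting demand: P = 166 − 5Q.
Competitive firms price at marginal cost: P = 112, giving Q = 10.8.
Monopoly sets MR = MC: 166 − 10Q = 112 ⇒ Q = 5.4, P = 166 − 5·5.4 = 139.
Change in total output: 5.4 − 10.8 = −5.4.

Q falls by 5.4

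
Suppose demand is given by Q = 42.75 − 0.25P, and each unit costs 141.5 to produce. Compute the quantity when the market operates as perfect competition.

Q = 7.375

Inverting demand: P = 171 − 4Q.
Perfect competition: P = MC = 141.5, so 171 − 4Q = 141.5 and Q = 7.375.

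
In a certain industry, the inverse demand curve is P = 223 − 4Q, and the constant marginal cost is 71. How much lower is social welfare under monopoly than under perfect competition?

Social welfare falls by 722

Under competition P = MC = 71, so Q = (223 − 71)/4 = 38.
CS = ½·(223 − 71)·38 = 2888; PS = (71 − 71)·38 = 0; TS = 2888.
Monopoly sets MR = MC: 223 − 8Q = 71 ⇒ Q = 19, P = 223 − 4·19 = 147.
CS = ½·(223 − 147)·19 = 722; PS = (147 − 71)·19 = 1444; TS = 2166.
Change in social welfare: 2166 − 2888 = −722.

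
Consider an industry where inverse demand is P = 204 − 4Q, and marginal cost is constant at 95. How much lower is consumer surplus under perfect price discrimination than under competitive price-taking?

Consumer surplus falls by 1485.125

Competitive firms price at marginal cost: P = 95, giving Q = 27.25.
CS = ½·(204 − 95)·27.25 = 1485.125.
A perfectly discriminating monopolist sells every unit with P(Q) ≥ MC(Q), so output equals the competitive quantity Q = 27.25. Each buyer pays their reservation price, so CS = 0 and the firm captures all surplus.
CS = 0.
Change in consumer surplus: 0 − 1485.125 = −1485.125.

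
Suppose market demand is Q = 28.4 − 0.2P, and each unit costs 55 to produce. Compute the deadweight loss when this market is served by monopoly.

DWL = 189.225

Inverting demand: P = 142 − 5Q.
Under competition P = MC = 55, so Q = (142 − 55)/5 = 17.4.
Monopoly sets MR = MC: 142 − 10Q = 55 ⇒ Q = 8.7, P = 142 − 5·8.7 = 98.5.
DWL is the triangle between Q = 8.7 and Q = 17.4: ½·(17.4 − 8.7)·(98.5 − 55) = 189.225.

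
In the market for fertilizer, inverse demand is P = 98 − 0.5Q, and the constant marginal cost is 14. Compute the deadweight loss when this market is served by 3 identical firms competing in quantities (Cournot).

Under competition P = MC = 14, so Q = (98 − 14)/0.5 = 168.
Cournot with 3 identical firms: the symmetric best-response condition is 98 − 2q = 14. Each firm produces q = 42, total output Q = 126, price P = 35.
DWL is the triangle between Q = 126 and Q = 168: ½·(168 − 126)·(35 − 14) = 441.

DWL = 441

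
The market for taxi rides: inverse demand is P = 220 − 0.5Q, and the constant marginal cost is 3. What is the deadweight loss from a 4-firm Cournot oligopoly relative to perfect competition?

Perfect competition: P = MC = 3, so 220 − 0.5Q = 3 and Q = 434.
In a 4-firm Cournot equilibrium, symmetry and the first-order condition give q = (220 − 3)/(2.5) = 86.8. So Q = 347.2 and P = 46.4.
DWL is the triangle between Q = 347.2 and Q = 434: ½·(434 − 347.2)·(46.4 − 3) = 1883.56.

DWL = 1883.56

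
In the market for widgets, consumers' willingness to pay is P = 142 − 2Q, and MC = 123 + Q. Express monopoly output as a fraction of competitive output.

Q_m/Q_c = 0.6

Monopoly sets MR = MC: 142 − 4Q = 123 + Q ⇒ Q = 3.8, P = 142 − 2·3.8 = 134.4.
Competitive equilibrium sets price equal to marginal cost: 142 − 2Q = 123 + Q, so Q = 19/3 and P = 388/3.
Ratio Q_m/Q_c = 3.8/(19/3) = 0.6.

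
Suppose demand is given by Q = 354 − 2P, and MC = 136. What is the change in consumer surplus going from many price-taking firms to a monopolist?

Inverting demand: P = 177 − 0.5Q.
Under competition P = MC = 136, so Q = (177 − 136)/0.5 = 82.
CS = ½·(177 − 136)·82 = 1681.
A monopolist chooses Q where MR = MC. MR = 177 − Q; setting this equal to 136 gives Q = 41 and P = 156.5.
CS = ½·(177 − 156.5)·41 = 420.25.
Change in consumer surplus: 420.25 − 1681 = −1260.75.

CS falls by 1260.75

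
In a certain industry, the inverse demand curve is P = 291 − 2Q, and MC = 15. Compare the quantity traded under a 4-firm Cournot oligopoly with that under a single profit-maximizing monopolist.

Cournot: Q = 110.4; Monopoly: Q = 69

With 4 symmetric Cournot firms, each firm's FOC gives 291 − 10q = 15, so q = 27.6, Q = 4·27.6 = 110.4, and P = 70.2.
The monopolist equates marginal revenue to marginal cost: 291 − 4Q = 15, so Q = 69. From demand, P = 153.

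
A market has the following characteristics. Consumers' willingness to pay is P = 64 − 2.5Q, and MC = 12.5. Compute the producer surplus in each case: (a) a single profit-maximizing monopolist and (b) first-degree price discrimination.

Monopoly sets MR = MC: 64 − 5Q = 12.5 ⇒ Q = 10.3, P = 64 − 2.5·10.3 = 38.25.
PS = (38.25 − 12.5)·10.3 = 265.225.
With perfect price discrimination, output is the efficient level Q = 20.6 (where demand meets MC), but every buyer pays their willingness to pay: CS = 0 and PS = total surplus.
PS = ½·(64 − 12.5)·20.6 = 530.45.

Monopoly: PS = 265.225; Perfect PD: PS = 530.45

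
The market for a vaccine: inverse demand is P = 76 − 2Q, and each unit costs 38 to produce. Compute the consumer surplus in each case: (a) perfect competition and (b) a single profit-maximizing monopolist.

Competition: CS = 361; Monopoly: CS = 90.25

Competitive firms price at marginal cost: P = 38, giving Q = 19.
CS = ½·(76 − 38)·19 = 361.
The monopolist equates marginal revenue to marginal cost: 76 − 4Q = 38, so Q = 9.5. From demand, P = 57.
CS = ½·(76 − 57)·9.5 = 90.25.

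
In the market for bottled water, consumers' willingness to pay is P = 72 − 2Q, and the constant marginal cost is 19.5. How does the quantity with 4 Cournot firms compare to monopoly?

Cournot: Q = 21; Monopoly: Q = 13.125

Cournot with 4 identical firms: the symmetric best-response condition is 72 − 10q = 19.5. Each firm produces q = 5.25, total output Q = 21, price P = 30.
A monopolist chooses Q where MR = MC. MR = 72 − 4Q; setting this equal to 19.5 gives Q = 13.125 and P = 45.75.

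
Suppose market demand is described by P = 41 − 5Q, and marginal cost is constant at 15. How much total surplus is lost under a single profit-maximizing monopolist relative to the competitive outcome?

Competitive firms price at marginal cost: P = 15, giving Q = 5.2.
A monopolist chooses Q where MR = MC. MR = 41 − 10Q; setting this equal to 15 gives Q = 2.6 and P = 28.
DWL is the triangle between Q = 2.6 and Q = 5.2: ½·(5.2 − 2.6)·(28 − 15) = 16.9.

DWL = 16.9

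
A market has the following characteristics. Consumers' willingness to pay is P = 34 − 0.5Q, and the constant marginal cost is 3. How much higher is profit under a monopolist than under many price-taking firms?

π rises by 480.5

Competitive firms price at marginal cost: P = 3, giving Q = 62.
Profit = (3 − 3)·62 = 0.
A monopolist chooses Q where MR = MC. MR = 34 − Q; setting this equal to 3 gives Q = 31 and P = 18.5.
Profit = (18.5 − 3)·31 = 480.5.
Change in profit: 480.5 − 0 = 480.5.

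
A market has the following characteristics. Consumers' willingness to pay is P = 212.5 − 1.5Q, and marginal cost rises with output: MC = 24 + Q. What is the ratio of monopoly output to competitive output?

The monopolist equates marginal revenue to marginal cost: 212.5 − 3Q = 24 + Q, so Q = 47.125. From demand, P = 2269/16.
Under competition P = MC: 212.5 − 1.5Q = 24 + Q ⇒ Q = 75.4, P = 99.4.
Ratio Q_m/Q_c = 47.125/75.4 = 0.625.

Q_m/Q_c = 0.625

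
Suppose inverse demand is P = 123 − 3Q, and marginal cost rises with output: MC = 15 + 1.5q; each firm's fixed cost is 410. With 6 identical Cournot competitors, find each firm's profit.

π_i = −323.6

With 6 symmetric Cournot firms, each firm's FOC gives 123 − 21q = 15 + 1.5q, so q = 4.8, Q = 6·4.8 = 28.8, and P = 36.6.
Each firm's profit = 36.6·4.8 − (15·4.8 + ½·1.5·4.8²) − 410 = −323.6.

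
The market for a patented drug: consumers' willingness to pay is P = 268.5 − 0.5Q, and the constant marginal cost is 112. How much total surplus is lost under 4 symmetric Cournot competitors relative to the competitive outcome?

DWL = 979.69

Competitive firms price at marginal cost: P = 112, giving Q = 313.
Cournot with 4 identical firms: the symmetric best-response condition is 268.5 − 2.5q = 112. Each firm produces q = 62.6, total output Q = 250.4, price P = 143.3.
DWL is the triangle between Q = 250.4 and Q = 313: ½·(313 − 250.4)·(143.3 − 112) = 979.69.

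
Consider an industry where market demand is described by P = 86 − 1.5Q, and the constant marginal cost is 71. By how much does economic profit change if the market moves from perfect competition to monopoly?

Economic profit rises by 37.5

Perfect competition: P = MC = 71, so 86 − 1.5Q = 71 and Q = 10.
Profit = (71 − 71)·10 = 0.
Monopoly sets MR = MC: 86 − 3Q = 71 ⇒ Q = 5, P = 86 − 1.5·5 = 78.5.
Profit = (78.5 − 71)·5 = 37.5.
Change in economic profit: 37.5 − 0 = 37.5.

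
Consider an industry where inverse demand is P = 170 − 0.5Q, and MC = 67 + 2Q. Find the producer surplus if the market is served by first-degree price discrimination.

PS = 2121.8

With perfect price discrimination, output is the efficient level Q = 41.2 (where demand meets MC), but every buyer pays their willingness to pay: CS = 0 and PS = total surplus.
PS = ½·(170 − 67)·41.2 = 2121.8.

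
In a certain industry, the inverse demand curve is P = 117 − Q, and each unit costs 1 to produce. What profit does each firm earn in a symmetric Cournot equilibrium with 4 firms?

In a 4-firm Cournot equilibrium, symmetry and the first-order condition give q = (117 − 1)/(5) = 23.2. So Q = 92.8 and P = 24.2.
Each firm's profit = (24.2 − 1)·23.2 = 538.24.

π_i = 538.24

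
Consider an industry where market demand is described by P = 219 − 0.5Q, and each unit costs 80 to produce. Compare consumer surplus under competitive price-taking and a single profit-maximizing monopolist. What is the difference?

Consumer surplus falls by 14490.75

Competitive firms price at marginal cost: P = 80, giving Q = 278.
CS = ½·(219 − 80)·278 = 19321.
The monopolist equates marginal revenue to marginal cost: 219 − Q = 80, so Q = 139. From demand, P = 149.5.
CS = ½·(219 − 149.5)·139 = 4830.25.
Change in consumer surplus: 4830.25 − 19321 = −14490.75.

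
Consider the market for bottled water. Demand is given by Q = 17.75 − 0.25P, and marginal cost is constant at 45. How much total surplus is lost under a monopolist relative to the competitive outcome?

DWL = 21.125

Inverting demand: P = 71 − 4Q.
Competitive firms price at marginal cost: P = 45, giving Q = 6.5.
Monopoly sets MR = MC: 71 − 8Q = 45 ⇒ Q = 3.25, P = 71 − 4·3.25 = 58.
DWL is the triangle between Q = 3.25 and Q = 6.5: ½·(6.5 − 3.25)·(58 − 45) = 21.125.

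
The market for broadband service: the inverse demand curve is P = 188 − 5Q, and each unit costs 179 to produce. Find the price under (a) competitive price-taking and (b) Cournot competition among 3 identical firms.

Competition: P = 179; Cournot: P = 181.25

Perfect competition: P = MC = 179, so 188 − 5Q = 179 and Q = 1.8.
Cournot with 3 identical firms: the symmetric best-response condition is 188 − 20q = 179. Each firm produces q = 0.45, total output Q = 1.35, price P = 181.25.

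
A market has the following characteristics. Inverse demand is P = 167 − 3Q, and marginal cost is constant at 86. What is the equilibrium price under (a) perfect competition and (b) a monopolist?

Competition: P = 86; Monopoly: P = 126.5

Perfect competition: P = MC = 86, so 167 − 3Q = 86 and Q = 27.
Monopoly sets MR = MC: 167 − 6Q = 86 ⇒ Q = 13.5, P = 167 − 3·13.5 = 126.5.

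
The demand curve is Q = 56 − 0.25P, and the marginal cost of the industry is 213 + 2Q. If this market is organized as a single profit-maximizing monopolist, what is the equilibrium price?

P = 219.6

Inverting demand: P = 224 − 4Q.
A monopolist chooses Q where MR = MC. MR = 224 − 8Q; setting this equal to 213 + 2Q gives Q = 1.1 and P = 219.6.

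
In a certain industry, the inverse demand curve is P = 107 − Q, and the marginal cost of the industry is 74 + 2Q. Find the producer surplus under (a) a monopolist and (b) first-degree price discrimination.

A monopolist chooses Q where MR = MC. MR = 107 − 2Q; setting this equal to 74 + 2Q gives Q = 8.25 and P = 98.75.
PS = P·Q − VC(Q) = 98.75·8.25 − (74·8.25 + ½·2·8.25²) = 136.125.
Under first-degree price discrimination the firm charges each unit its demand price and produces up to where P = MC, i.e. Q = 11. Consumer surplus is zero; producer surplus equals total surplus.
PS = ½·(107 − 74)·11 = 181.5.

Monopoly: PS = 136.125; Perfect PD: PS = 181.5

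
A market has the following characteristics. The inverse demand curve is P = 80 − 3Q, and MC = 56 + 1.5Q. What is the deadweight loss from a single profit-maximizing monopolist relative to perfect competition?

DWL = 10.24

Under competition P = MC: 80 − 3Q = 56 + 1.5Q ⇒ Q = 16/3, P = 64.
Monopoly sets MR = MC: 80 − 6Q = 56 + 1.5Q ⇒ Q = 3.2, P = 80 − 3·3.2 = 70.4.
CS = ½·(80 − 64)·16/3 = 128/3; PS = (64·16/3 − 56·16/3 − ½·1.5·(16/3)²) = 64/3; TS = 64.
CS = ½·(80 − 70.4)·3.2 = 15.36; PS = (70.4·3.2 − 56·3.2 − ½·1.5·3.2²) = 38.4; TS = 53.76.
DWL = 64 − 53.76 = 10.24.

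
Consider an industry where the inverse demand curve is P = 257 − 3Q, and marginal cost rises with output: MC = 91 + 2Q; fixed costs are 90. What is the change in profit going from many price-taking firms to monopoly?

Under competition P = MC: 257 − 3Q = 91 + 2Q ⇒ Q = 33.2, P = 157.4.
Profit = 157.4·33.2 − (91·33.2 + ½·2·33.2²) − 90 = 1012.24.
Monopoly sets MR = MC: 257 − 6Q = 91 + 2Q ⇒ Q = 20.75, P = 257 − 3·20.75 = 194.75.
Profit = 194.75·20.75 − (91·20.75 + ½·2·20.75²) − 90 = 1632.25.
Change in profit: 1632.25 − 1012.24 = 620.01.

Profit rises by 620.01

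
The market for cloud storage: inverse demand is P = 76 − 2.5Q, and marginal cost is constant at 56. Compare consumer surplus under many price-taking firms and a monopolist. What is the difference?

Under competition P = MC = 56, so Q = (76 − 56)/2.5 = 8.
CS = ½·(76 − 56)·8 = 80.
The monopolist equates marginal revenue to marginal cost: 76 − 5Q = 56, so Q = 4. From demand, P = 66.
CS = ½·(76 − 66)·4 = 20.
Change in consumer surplus: 20 − 80 = −60.

Consumer surplus falls by 60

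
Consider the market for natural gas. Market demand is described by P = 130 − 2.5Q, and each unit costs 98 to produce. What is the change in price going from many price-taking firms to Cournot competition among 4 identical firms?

Price rises by 6.4

Perfect competition: P = MC = 98, so 130 − 2.5Q = 98 and Q = 12.8.
With 4 symmetric Cournot firms, each firm's FOC gives 130 − 12.5q = 98, so q = 2.56, Q = 4·2.56 = 10.24, and P = 104.4.
Change in price: 104.4 − 98 = 6.4.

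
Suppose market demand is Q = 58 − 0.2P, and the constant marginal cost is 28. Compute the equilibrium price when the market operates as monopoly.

Inverting demand: P = 290 − 5Q.
Monopoly sets MR = MC: 290 − 10Q = 28 ⇒ Q = 26.2, P = 290 − 5·26.2 = 159.

P = 159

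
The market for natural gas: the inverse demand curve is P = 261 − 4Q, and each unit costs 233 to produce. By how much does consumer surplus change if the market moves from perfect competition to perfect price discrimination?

Under competition P = MC = 233, so Q = (261 − 233)/4 = 7.
CS = ½·(261 − 233)·7 = 98.
A perfectly discriminating monopolist sells every unit with P(Q) ≥ MC(Q), so output equals the competitive quantity Q = 7. Each buyer pays their reservation price, so CS = 0 and the firm captures all surplus.
CS = 0.
Change in consumer surplus: 0 − 98 = −98.

CS falls by 98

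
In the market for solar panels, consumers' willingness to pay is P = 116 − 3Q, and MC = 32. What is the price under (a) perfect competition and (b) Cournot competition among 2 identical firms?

Competitive firms price at marginal cost: P = 32, giving Q = 28.
Cournot with 2 identical firms: the symmetric best-response condition is 116 − 9q = 32. Each firm produces q = 28/3, total output Q = 56/3, price P = 60.

Competition: P = 32; Cournot: P = 60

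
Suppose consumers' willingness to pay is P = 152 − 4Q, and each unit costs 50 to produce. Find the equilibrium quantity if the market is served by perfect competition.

Competitive firms price at marginal cost: P = 50, giving Q = 25.5.

Q = 25.5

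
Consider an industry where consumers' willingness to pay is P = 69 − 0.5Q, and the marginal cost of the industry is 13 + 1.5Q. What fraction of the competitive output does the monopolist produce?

A monopolist chooses Q where MR = MC. MR = 69 − Q; setting this equal to 13 + 1.5Q gives Q = 22.4 and P = 57.8.
Under competition P = MC: 69 − 0.5Q = 13 + 1.5Q ⇒ Q = 28, P = 55.
Ratio Q_m/Q_c = 22.4/28 = 0.8.

Q_m/Q_c = 0.8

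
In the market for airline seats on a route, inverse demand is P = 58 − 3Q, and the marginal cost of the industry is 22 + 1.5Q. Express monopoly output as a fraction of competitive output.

Q_m/Q_c = 0.6

The monopolist equates marginal revenue to marginal cost: 58 − 6Q = 22 + 1.5Q, so Q = 4.8. From demand, P = 43.6.
Under competition P = MC: 58 − 3Q = 22 + 1.5Q ⇒ Q = 8, P = 34.
Ratio Q_m/Q_c = 4.8/8 = 0.6.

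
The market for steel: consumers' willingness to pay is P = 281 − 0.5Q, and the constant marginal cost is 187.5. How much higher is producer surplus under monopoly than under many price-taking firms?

Perfect competition: P = MC = 187.5, so 281 − 0.5Q = 187.5 and Q = 187.
PS = (187.5 − 187.5)·187 = 0.
Monopoly sets MR = MC: 281 − Q = 187.5 ⇒ Q = 93.5, P = 281 − 0.5·93.5 = 234.25.
PS = (234.25 − 187.5)·93.5 = 4371.125.
Change in producer surplus: 4371.125 − 0 = 4371.125.

Producer surplus rises by 4371.125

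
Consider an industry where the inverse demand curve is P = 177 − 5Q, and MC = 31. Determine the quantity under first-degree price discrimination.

Q = 29.2

With perfect price discrimination, output is the efficient level Q = 29.2 (where demand meets MC), but every buyer pays their willingness to pay: CS = 0 and PS = total surplus.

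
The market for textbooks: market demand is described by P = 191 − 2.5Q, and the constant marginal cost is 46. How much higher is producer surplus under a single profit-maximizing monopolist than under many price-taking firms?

Competitive firms price at marginal cost: P = 46, giving Q = 58.
PS = (46 − 46)·58 = 0.
Monopoly sets MR = MC: 191 − 5Q = 46 ⇒ Q = 29, P = 191 − 2.5·29 = 118.5.
PS = (118.5 − 46)·29 = 2102.5.
Change in producer surplus: 2102.5 − 0 = 2102.5.

PS rises by 2102.5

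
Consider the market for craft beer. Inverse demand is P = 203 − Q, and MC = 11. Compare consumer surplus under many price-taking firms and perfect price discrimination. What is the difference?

Under competition P = MC = 11, so Q = (203 − 11)/1 = 192.
CS = ½·(203 − 11)·192 = 18432.
A perfectly discriminating monopolist sells every unit with P(Q) ≥ MC(Q), so output equals the competitive quantity Q = 192. Each buyer pays their reservation price, so CS = 0 and the firm captures all surplus.
CS = 0.
Change in consumer surplus: 0 − 18432 = −18432.

Consumer surplus falls by 18432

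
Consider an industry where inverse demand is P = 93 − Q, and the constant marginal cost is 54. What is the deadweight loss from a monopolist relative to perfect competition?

Perfect competition: P = MC = 54, so 93 − Q = 54 and Q = 39.
The monopolist equates marginal revenue to marginal cost: 93 − 2Q = 54, so Q = 19.5. From demand, P = 73.5.
DWL is the triangle between Q = 19.5 and Q = 39: ½·(39 − 19.5)·(73.5 − 54) = 190.125.

DWL = 190.125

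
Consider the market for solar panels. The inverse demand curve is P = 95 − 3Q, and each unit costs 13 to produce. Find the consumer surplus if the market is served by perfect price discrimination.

CS = 0

A perfectly discriminating monopolist sells every unit with P(Q) ≥ MC(Q), so output equals the competitive quantity Q = 82/3. Each buyer pays their reservation price, so CS = 0 and the firm captures all surplus.
CS = 0.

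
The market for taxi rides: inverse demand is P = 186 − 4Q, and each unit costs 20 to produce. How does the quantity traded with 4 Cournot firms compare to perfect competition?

Cournot: Q = 33.2; Competition: Q = 41.5

In a 4-firm Cournot equilibrium, symmetry and the first-order condition give q = (186 − 20)/(20) = 8.3. So Q = 33.2 and P = 53.2.
Competitive firms price at marginal cost: P = 20, giving Q = 41.5.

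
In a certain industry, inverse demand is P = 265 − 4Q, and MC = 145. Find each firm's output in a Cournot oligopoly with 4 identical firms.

q_i = 6

Cournot with 4 identical firms: the symmetric best-response condition is 265 − 20q = 145. Each firm produces q = 6, total output Q = 24, price P = 169.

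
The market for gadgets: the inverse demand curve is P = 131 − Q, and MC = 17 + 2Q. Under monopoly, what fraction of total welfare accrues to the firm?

PS/TS = 0.8

The monopolist equates marginal revenue to marginal cost: 131 − 2Q = 17 + 2Q, so Q = 28.5. From demand, P = 102.5.
CS = ½·(131 − 102.5)·28.5 = 406.125.
PS = P·Q − VC(Q) = 102.5·28.5 − (17·28.5 + ½·2·28.5²) = 1624.5.
Share captured = PS/TS = 1624.5/2030.625 = 0.8.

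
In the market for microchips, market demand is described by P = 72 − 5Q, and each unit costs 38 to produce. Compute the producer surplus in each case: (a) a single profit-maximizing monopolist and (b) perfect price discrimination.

Monopoly: PS = 57.8; Perfect PD: PS = 115.6

The monopolist equates marginal revenue to marginal cost: 72 − 10Q = 38, so Q = 3.4. From demand, P = 55.
PS = (55 − 38)·3.4 = 57.8.
Under first-degree price discrimination the firm charges each unit its demand price and produces up to where P = MC, i.e. Q = 6.8. Consumer surplus is zero; producer surplus equals total surplus.
PS = ½·(72 − 38)·6.8 = 115.6.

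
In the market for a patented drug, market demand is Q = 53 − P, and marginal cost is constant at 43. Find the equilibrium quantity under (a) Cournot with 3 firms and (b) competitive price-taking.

Cournot: Q = 7.5; Competition: Q = 10

Inverting demand: P = 53 − Q.
Cournot with 3 identical firms: the symmetric best-response condition is 53 − 4q = 43. Each firm produces q = 2.5, total output Q = 7.5, price P = 45.5.
Perfect competition: P = MC = 43, so 53 − Q = 43 and Q = 10.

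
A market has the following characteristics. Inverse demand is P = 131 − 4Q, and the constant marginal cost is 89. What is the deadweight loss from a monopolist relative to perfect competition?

DWL = 55.125

Under competition P = MC = 89, so Q = (131 − 89)/4 = 10.5.
The monopolist equates marginal revenue to marginal cost: 131 − 8Q = 89, so Q = 5.25. From demand, P = 110.
DWL is the triangle between Q = 5.25 and Q = 10.5: ½·(10.5 − 5.25)·(110 − 89) = 55.125.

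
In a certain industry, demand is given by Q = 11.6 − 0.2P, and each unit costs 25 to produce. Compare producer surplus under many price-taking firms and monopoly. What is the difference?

PS rises by 54.45

Inverting demand: P = 58 − 5Q.
Under competition P = MC = 25, so Q = (58 − 25)/5 = 6.6.
PS = (25 − 25)·6.6 = 0.
Monopoly sets MR = MC: 58 − 10Q = 25 ⇒ Q = 3.3, P = 58 − 5·3.3 = 41.5.
PS = (41.5 − 25)·3.3 = 54.45.
Change in producer surplus: 54.45 − 0 = 54.45.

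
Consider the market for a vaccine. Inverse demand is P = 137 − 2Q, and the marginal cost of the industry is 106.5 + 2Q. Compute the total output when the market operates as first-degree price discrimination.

With perfect price discrimination, output is the efficient level Q = 7.625 (where demand meets MC), but every buyer pays their willingness to pay: CS = 0 and PS = total surplus.

Q = 7.625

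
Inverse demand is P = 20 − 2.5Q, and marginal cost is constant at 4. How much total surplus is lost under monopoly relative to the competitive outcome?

DWL = 12.8

Perfect competition: P = MC = 4, so 20 − 2.5Q = 4 and Q = 6.4.
The monopolist equates marginal revenue to marginal cost: 20 − 5Q = 4, so Q = 3.2. From demand, P = 12.
DWL is the triangle between Q = 3.2 and Q = 6.4: ½·(6.4 − 3.2)·(12 − 4) = 12.8.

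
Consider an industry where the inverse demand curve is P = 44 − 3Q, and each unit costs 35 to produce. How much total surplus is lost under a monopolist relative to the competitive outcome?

Under competition P = MC = 35, so Q = (44 − 35)/3 = 3.
A monopolist chooses Q where MR = MC. MR = 44 − 6Q; setting this equal to 35 gives Q = 1.5 and P = 39.5.
DWL is the triangle between Q = 1.5 and Q = 3: ½·(3 − 1.5)·(39.5 − 35) = 3.375.

DWL = 3.375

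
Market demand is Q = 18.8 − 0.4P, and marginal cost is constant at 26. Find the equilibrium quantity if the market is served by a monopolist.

Q = 4.2

Inverting demand: P = 47 − 2.5Q.
The monopolist equates marginal revenue to marginal cost: 47 − 5Q = 26, so Q = 4.2. From demand, P = 36.5.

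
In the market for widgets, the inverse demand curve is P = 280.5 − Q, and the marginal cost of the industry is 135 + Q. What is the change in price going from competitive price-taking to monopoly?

Competitive equilibrium sets price equal to marginal cost: 280.5 − Q = 135 + Q, so Q = 72.75 and P = 207.75.
The monopolist equates marginal revenue to marginal cost: 280.5 − 2Q = 135 + Q, so Q = 48.5. From demand, P = 232.
Change in price: 232 − 207.75 = 24.25.

Price rises by 24.25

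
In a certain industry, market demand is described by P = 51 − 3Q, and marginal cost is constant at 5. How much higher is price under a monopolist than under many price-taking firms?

Under competition P = MC = 5, so Q = (51 − 5)/3 = 46/3.
A monopolist chooses Q where MR = MC. MR = 51 − 6Q; setting this equal to 5 gives Q = 23/3 and P = 28.
Change in price: 28 − 5 = 23.

Price rises by 23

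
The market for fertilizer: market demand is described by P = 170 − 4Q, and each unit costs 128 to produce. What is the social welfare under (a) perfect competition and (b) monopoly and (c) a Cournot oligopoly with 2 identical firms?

Competition: TS = 220.5; Monopoly: TS = 165.375; Cournot: TS = 196

Competitive firms price at marginal cost: P = 128, giving Q = 10.5.
CS = ½·(170 − 128)·10.5 = 220.5; PS = (128 − 128)·10.5 = 0; TS = 220.5.
A monopolist chooses Q where MR = MC. MR = 170 − 8Q; setting this equal to 128 gives Q = 5.25 and P = 149.
CS = ½·(170 − 149)·5.25 = 55.125; PS = (149 − 128)·5.25 = 110.25; TS = 165.375.
In a 2-firm Cournot equilibrium, symmetry and the first-order condition give q = (170 − 128)/(12) = 3.5. So Q = 7 and P = 142.
CS = ½·(170 − 142)·7 = 98; PS = (142 − 128)·7 = 98; TS = 196.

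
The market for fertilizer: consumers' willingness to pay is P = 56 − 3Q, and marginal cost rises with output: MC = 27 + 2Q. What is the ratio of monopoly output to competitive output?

Monopoly sets MR = MC: 56 − 6Q = 27 + 2Q ⇒ Q = 3.625, P = 56 − 3·3.625 = 45.125.
Competitive equilibrium sets price equal to marginal cost: 56 − 3Q = 27 + 2Q, so Q = 5.8 and P = 38.6.
Ratio Q_m/Q_c = 3.625/5.8 = 0.625.

Q_m/Q_c = 0.625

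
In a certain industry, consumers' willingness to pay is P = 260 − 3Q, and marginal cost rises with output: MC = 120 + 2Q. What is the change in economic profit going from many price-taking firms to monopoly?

Under competition P = MC: 260 − 3Q = 120 + 2Q ⇒ Q = 28, P = 176.
Profit = 176·28 − (120·28 + ½·2·28²) = 784.
A monopolist chooses Q where MR = MC. MR = 260 − 6Q; setting this equal to 120 + 2Q gives Q = 17.5 and P = 207.5.
Profit = 207.5·17.5 − (120·17.5 + ½·2·17.5²) = 1225.
Change in economic profit: 1225 − 784 = 441.

Economic profit rises by 441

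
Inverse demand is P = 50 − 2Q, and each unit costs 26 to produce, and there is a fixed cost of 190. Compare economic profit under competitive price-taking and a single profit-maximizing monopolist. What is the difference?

π rises by 72

Perfect competition: P = MC = 26, so 50 − 2Q = 26 and Q = 12.
Profit = (26 − 26)·12 − 190 = −190.
Monopoly sets MR = MC: 50 − 4Q = 26 ⇒ Q = 6, P = 50 − 2·6 = 38.
Profit = (38 − 26)·6 − 190 = −118.
Change in economic profit: −118 − −190 = 72.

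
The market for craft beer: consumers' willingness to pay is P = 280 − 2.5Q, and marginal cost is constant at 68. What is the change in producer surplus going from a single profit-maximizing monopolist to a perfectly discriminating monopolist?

Producer surplus rises by 4494.4

Monopoly sets MR = MC: 280 − 5Q = 68 ⇒ Q = 42.4, P = 280 − 2.5·42.4 = 174.
PS = (174 − 68)·42.4 = 4494.4.
A perfectly discriminating monopolist sells every unit with P(Q) ≥ MC(Q), so output equals the competitive quantity Q = 84.8. Each buyer pays their reservation price, so CS = 0 and the firm captures all surplus.
PS = ½·(280 − 68)·84.8 = 8988.8.
Change in producer surplus: 8988.8 − 4494.4 = 4494.4.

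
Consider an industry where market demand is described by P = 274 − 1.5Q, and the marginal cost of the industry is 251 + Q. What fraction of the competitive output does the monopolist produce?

The monopolist equates marginal revenue to marginal cost: 274 − 3Q = 251 + Q, so Q = 5.75. From demand, P = 265.375.
Under competition P = MC: 274 − 1.5Q = 251 + Q ⇒ Q = 9.2, P = 260.2.
Ratio Q_m/Q_c = 5.75/9.2 = 0.625.

Q_m/Q_c = 0.625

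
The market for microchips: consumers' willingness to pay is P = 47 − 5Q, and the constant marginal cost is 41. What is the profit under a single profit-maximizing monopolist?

Profit = 1.8

A monopolist chooses Q where MR = MC. MR = 47 − 10Q; setting this equal to 41 gives Q = 0.6 and P = 44.
Profit = (44 − 41)·0.6 = 1.8.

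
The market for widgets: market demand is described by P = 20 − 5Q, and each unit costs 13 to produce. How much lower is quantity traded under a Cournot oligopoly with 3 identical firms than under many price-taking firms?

Competitive firms price at marginal cost: P = 13, giving Q = 1.4.
Cournot with 3 identical firms: the symmetric best-response condition is 20 − 20q = 13. Each firm produces q = 0.35, total output Q = 1.05, price P = 14.75.
Change in quantity traded: 1.05 − 1.4 = −0.35.

Quantity traded falls by 0.35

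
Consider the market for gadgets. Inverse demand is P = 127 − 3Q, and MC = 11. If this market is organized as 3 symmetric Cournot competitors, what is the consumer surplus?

CS = 1261.5

Cournot with 3 identical firms: the symmetric best-response condition is 127 − 12q = 11. Each firm produces q = 29/3, total output Q = 29, price P = 40.
CS = ½·(127 − 40)·29 = 1261.5.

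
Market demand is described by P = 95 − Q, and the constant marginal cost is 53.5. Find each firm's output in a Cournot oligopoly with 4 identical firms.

q_i = 8.3

Cournot with 4 identical firms: the symmetric best-response condition is 95 − 5q = 53.5. Each firm produces q = 8.3, total output Q = 33.2, price P = 61.8.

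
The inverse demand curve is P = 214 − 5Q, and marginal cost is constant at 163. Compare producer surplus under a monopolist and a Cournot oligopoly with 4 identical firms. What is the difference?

Monopoly sets MR = MC: 214 − 10Q = 163 ⇒ Q = 5.1, P = 214 − 5·5.1 = 188.5.
PS = (188.5 − 163)·5.1 = 130.05.
With 4 symmetric Cournot firms, each firm's FOC gives 214 − 25q = 163, so q = 2.04, Q = 4·2.04 = 8.16, and P = 173.2.
PS = (173.2 − 163)·8.16 = 83.232.
Change in producer surplus: 83.232 − 130.05 = −46.818.

PS falls by 46.818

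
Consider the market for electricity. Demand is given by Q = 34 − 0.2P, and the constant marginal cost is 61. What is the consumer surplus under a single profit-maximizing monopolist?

Inverting demand: P = 170 − 5Q.
A monopolist chooses Q where MR = MC. MR = 170 − 10Q; setting this equal to 61 gives Q = 10.9 and P = 115.5.
CS = ½·(170 − 115.5)·10.9 = 297.025.

CS = 297.025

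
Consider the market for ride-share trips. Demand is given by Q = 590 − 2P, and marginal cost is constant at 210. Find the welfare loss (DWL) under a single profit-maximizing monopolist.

DWL = 1806.25

Inverting demand: P = 295 − 0.5Q.
Perfect competition: P = MC = 210, so 295 − 0.5Q = 210 and Q = 170.
Monopoly sets MR = MC: 295 − Q = 210 ⇒ Q = 85, P = 295 − 0.5·85 = 252.5.
DWL is the triangle between Q = 85 and Q = 170: ½·(170 − 85)·(252.5 − 210) = 1806.25.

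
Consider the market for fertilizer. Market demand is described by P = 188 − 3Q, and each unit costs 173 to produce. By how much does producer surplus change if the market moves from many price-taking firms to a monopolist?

Under competition P = MC = 173, so Q = (188 − 173)/3 = 5.
PS = (173 − 173)·5 = 0.
The monopolist equates marginal revenue to marginal cost: 188 − 6Q = 173, so Q = 2.5. From demand, P = 180.5.
PS = (180.5 − 173)·2.5 = 18.75.
Change in producer surplus: 18.75 − 0 = 18.75.

Producer surplus rises by 18.75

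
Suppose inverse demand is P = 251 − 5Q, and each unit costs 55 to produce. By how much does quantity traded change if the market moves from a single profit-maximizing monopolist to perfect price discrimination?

Monopoly sets MR = MC: 251 − 10Q = 55 ⇒ Q = 19.6, P = 251 − 5·19.6 = 153.
A perfectly discriminating monopolist sells every unit with P(Q) ≥ MC(Q), so output equals the competitive quantity Q = 39.2. Each buyer pays their reservation price, so CS = 0 and the firm captures all surplus.
Change in quantity traded: 39.2 − 19.6 = 19.6.

Quantity traded rises by 19.6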